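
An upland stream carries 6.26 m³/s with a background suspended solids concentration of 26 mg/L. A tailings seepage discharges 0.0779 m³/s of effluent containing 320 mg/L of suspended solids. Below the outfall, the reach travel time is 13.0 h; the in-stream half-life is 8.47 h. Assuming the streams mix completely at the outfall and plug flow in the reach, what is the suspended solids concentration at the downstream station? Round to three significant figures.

After mixing, C = (6.260·26.00 + 0.07790·320.0) / 6.338 = 187.7/6.338 = 29.61 mg/L.
Half-life 8.47 h → k = ln 2 / 8.47 = 0.08184 h⁻¹ = 1.964 d⁻¹.
After decay, C = 29.61 × e^(−kt) = 29.61 × 0.3451 = 10.22 mg/L.

10.2 mg/L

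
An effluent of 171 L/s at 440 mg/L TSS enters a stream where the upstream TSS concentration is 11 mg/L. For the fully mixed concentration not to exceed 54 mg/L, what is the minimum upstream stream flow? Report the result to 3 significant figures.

1540 L/s

Set C_mix = 54: (Q·11.00 + 171.0·440.0) / (Q + 171.0) = 54
→ Q = 171.0·(440.0 − 54)/(54 − 11.00) = 1535 L/s.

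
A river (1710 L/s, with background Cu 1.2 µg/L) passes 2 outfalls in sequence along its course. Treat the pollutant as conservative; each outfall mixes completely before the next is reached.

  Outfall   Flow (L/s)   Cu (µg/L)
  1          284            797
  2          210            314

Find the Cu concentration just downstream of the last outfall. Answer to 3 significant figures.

134 µg/L

Below outfall 1: Q → 1994 L/s, C = (1710·1.200 + 284.0·797.0)/1994 = 114.5 µg/L.
Below outfall 2: Q → 2204 L/s, C = (1994·114.5 + 210.0·314.0)/2204 = 133.5 µg/L.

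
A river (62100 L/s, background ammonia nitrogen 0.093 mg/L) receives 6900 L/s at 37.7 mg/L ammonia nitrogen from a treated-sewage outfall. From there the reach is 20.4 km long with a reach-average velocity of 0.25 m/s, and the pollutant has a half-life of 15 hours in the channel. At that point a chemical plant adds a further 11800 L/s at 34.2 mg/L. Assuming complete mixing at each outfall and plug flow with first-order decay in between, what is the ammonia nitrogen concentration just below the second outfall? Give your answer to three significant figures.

6.15 mg/L

Mixed concentration C = ΣQC/ΣQ = (62100·0.09300 + 6900·37.70) / 69000 = 265900/69000 = 3.854 mg/L; combined flow 69000 L/s.
Travel time t = 20.4·1000 / 0.25 = 81600 s = 22.67 h.
Half-life 15 h → k = ln 2 / 15 = 0.04621 h⁻¹ = 1.109 d⁻¹.
Applying C = C₀e^(−kt): 3.854 × 0.3508 = 1.352 mg/L.
At the second outfall, C = (69000·1.352 + 11800·34.20) / (69000 + 11800) = 6.149 mg/L.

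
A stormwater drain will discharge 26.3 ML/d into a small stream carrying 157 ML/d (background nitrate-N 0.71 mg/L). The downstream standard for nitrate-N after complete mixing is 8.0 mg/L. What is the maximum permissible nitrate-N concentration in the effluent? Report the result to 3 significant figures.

51.5 mg/L

At the limit, (Qr·Cr + Qe·Cₑ)/(Qr + Qe) = 8.0:
Cₑ = (183.3·8.0 − 157.0·0.7100) / 26.30 = 51.52 mg/L.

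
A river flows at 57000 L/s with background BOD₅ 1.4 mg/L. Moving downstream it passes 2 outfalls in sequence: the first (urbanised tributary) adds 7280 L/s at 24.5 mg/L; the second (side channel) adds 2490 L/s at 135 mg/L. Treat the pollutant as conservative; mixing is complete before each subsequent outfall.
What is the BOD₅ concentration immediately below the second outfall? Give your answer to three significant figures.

Below outfall 1: Q → 64280 L/s, C = (57000·1.400 + 7280·24.50)/64280 = 4.016 mg/L.
Below outfall 2: Q → 66770 L/s, C = (64280·4.016 + 2490·135.0)/66770 = 8.901 mg/L.

8.90 mg/L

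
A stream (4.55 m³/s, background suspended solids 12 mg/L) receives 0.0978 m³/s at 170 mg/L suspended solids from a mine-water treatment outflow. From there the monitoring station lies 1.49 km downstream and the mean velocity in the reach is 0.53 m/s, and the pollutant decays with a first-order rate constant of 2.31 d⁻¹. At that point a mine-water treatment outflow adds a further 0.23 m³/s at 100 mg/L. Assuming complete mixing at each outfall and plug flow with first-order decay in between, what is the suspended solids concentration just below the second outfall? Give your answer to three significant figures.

18.3 mg/L

Flow-weighted average: C = (4.550·12.00 + 0.09780·170.0) / 4.648 = 71.23/4.648 = 15.32 mg/L; combined flow 4.648 m³/s.
Travel time t = 1.49·1000 / 0.53 = 2811 s = 0.7809 h.
First-order decay: C = 15.32·exp(−k·t) = 15.32·0.9276 = 14.22 mg/L.
Second outfall: C = (4.648·14.22 + 0.2300·100.0)/4.878 = 18.26 mg/L.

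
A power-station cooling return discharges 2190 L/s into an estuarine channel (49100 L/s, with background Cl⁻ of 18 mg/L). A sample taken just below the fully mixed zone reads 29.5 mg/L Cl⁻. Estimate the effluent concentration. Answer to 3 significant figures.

287 mg/L

Mass balance: 49100·18.00 + 2190·Cₑ = 51290·29.50
→ Cₑ = (51290·29.50 − 49100·18.00) / 2190 = 287.3 mg/L.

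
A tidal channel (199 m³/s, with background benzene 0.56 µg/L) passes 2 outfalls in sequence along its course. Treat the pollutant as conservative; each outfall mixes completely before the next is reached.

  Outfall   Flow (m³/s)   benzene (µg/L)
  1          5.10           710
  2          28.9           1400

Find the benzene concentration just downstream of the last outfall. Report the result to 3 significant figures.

190 µg/L

Below outfall 1: Q → 204.1 m³/s, C = (199.0·0.5600 + 5.100·710.0)/204.1 = 18.29 µg/L.
Below outfall 2: Q → 233.0 m³/s, C = (204.1·18.29 + 28.90·1400)/233.0 = 189.7 µg/L.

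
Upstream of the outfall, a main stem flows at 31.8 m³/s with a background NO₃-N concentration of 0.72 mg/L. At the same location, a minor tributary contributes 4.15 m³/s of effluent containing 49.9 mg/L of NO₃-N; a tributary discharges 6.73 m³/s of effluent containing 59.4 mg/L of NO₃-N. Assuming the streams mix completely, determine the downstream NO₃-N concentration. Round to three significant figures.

Mass balance: C = (31.80·0.7200 + 4.150·49.90 + 6.730·59.40) / 42.68 = 629.7/42.68 = 14.75 mg/L.

14.8 mg/L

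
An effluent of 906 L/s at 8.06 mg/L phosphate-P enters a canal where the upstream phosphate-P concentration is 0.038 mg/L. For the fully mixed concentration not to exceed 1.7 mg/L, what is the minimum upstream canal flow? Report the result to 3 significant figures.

3470 L/s

Set C_mix = 1.7: (Q·0.03800 + 906.0·8.060) / (Q + 906.0) = 1.7
→ Q = 906.0·(8.060 − 1.7)/(1.7 − 0.03800) = 3467 L/s.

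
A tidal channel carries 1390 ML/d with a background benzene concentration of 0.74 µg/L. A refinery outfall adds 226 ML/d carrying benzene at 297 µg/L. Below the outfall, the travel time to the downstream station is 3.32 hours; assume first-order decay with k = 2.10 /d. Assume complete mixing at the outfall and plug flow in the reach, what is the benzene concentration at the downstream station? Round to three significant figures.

Flow-weighted average: C = (1390·0.7400 + 226.0·297.0) / 1616 = 68150/1616 = 42.17 µg/L.
Applying C = C₀e^(−kt): 42.17 × 0.7479 = 31.54 µg/L.

31.5 µg/L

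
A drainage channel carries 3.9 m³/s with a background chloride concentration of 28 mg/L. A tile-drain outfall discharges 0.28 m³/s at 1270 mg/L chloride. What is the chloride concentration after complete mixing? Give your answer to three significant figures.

111 mg/L

Flow-weighted average: C = (3.900·28.00 + 0.2800·1270) / 4.180 = 464.8/4.180 = 111.2 mg/L.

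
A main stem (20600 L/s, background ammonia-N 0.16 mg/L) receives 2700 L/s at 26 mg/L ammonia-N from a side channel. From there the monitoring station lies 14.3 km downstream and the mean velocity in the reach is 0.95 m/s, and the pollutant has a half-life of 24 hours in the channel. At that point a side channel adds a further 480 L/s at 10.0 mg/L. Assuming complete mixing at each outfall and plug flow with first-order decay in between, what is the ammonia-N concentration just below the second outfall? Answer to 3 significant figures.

After mixing, C = (20600·0.1600 + 2700·26.00) / 23300 = 73500/23300 = 3.154 mg/L; combined flow 23300 L/s.
Travel time t = 14.3·1000 / 0.95 = 15050 s = 4.181 h.
Half-life 24 h → k = ln 2 / 24 = 0.02888 h⁻¹ = 0.6931 d⁻¹.
First-order decay: C = 3.154·exp(−k·t) = 3.154·0.8862 = 2.796 mg/L.
Second outfall: C = (23300·2.796 + 480.0·10.00)/23780 = 2.941 mg/L.

2.94 mg/L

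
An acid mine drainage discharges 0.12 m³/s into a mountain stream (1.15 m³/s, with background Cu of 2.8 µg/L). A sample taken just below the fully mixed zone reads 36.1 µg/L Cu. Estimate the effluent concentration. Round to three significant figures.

355 µg/L

Mass balance: 1.150·2.800 + 0.1200·Cₑ = 1.270·36.10
→ Cₑ = (1.270·36.10 − 1.150·2.800) / 0.1200 = 355.2 µg/L.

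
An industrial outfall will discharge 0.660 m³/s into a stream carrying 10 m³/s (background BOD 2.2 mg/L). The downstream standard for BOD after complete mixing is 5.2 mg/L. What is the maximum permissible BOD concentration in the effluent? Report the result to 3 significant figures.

At the limit, (Qr·Cr + Qe·Cₑ)/(Qr + Qe) = 5.2:
Cₑ = (10.66·5.2 − 10.00·2.200) / 0.6600 = 50.65 mg/L.

50.7 mg/L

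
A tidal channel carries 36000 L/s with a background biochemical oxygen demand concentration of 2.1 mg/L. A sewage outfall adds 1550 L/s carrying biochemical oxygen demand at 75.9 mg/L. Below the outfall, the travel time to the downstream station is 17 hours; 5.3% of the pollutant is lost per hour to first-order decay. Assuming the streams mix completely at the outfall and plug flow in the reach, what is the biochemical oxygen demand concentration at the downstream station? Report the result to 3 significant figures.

Mass balance: C = (36000·2.100 + 1550·75.90) / 37550 = 193200/37550 = 5.146 mg/L.
5.3%/h lost → k = −ln(1 − 0.053) = 0.05446 h⁻¹.
After decay, C = 5.146 × e^(−kt) = 5.146 × 0.3962 = 2.039 mg/L.

2.04 mg/L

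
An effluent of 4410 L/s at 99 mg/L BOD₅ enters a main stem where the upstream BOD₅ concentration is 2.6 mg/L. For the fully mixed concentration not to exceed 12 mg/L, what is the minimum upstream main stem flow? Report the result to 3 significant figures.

40800 L/s

Set C_mix = 12: (Q·2.600 + 4410·99.00) / (Q + 4410) = 12
→ Q = 4410·(99.00 − 12)/(12 − 2.600) = 40820 L/s.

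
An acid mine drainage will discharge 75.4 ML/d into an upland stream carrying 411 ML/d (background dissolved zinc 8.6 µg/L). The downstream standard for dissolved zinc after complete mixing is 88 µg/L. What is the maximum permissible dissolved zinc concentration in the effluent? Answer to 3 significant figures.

At the limit, (Qr·Cr + Qe·Cₑ)/(Qr + Qe) = 88:
Cₑ = (486.4·88 − 411.0·8.600) / 75.40 = 520.8 µg/L.

521 µg/L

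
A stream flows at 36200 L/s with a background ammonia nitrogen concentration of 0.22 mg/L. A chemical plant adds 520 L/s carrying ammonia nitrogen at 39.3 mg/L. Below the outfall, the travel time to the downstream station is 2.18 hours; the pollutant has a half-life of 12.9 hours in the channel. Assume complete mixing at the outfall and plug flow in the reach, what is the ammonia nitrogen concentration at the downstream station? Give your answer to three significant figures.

After mixing, C = (36200·0.2200 + 520.0·39.30) / 36720 = 28400/36720 = 0.7734 mg/L.
Half-life 12.9 h → k = ln 2 / 12.9 = 0.05373 h⁻¹ = 1.290 d⁻¹.
After decay, C = 0.7734 × e^(−kt) = 0.7734 × 0.8895 = 0.6879 mg/L.

0.688 mg/L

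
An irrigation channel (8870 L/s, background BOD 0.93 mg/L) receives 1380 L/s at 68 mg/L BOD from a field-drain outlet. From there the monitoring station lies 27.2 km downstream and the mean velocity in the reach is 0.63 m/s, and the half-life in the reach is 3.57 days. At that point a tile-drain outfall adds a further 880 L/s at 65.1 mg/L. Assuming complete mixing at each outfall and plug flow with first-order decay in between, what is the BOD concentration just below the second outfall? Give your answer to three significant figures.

After mixing, C = (8870·0.9300 + 1380·68.00) / 10250 = 102100/10250 = 9.960 mg/L; combined flow 10250 L/s.
Travel time t = 27.2·1000 / 0.63 = 43170 s = 11.99 h.
Half-life 3.57 d → k = ln 2 / 3.57 = 0.1942 d⁻¹.
After decay, C = 9.960 × e^(−kt) = 9.960 × 0.9075 = 9.039 mg/L.
At the second outfall, C = (10250·9.039 + 880.0·65.10) / (10250 + 880.0) = 13.47 mg/L.

13.5 mg/L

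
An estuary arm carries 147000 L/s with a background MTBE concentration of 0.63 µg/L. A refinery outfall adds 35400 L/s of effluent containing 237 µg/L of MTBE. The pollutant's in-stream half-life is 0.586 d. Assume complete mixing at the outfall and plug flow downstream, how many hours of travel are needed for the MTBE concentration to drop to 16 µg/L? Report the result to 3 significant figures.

21.6 h

Mass balance: C = (147000·0.6300 + 35400·237.0) / 182400 = 8482000/182400 = 46.50 µg/L.
Half-life 0.586 d → k = ln 2 / 0.586 = 1.183 d⁻¹.
46.50·exp(−k·t) = 16 → t = ln(46.50/16)/k = 77940 s = 21.65 h.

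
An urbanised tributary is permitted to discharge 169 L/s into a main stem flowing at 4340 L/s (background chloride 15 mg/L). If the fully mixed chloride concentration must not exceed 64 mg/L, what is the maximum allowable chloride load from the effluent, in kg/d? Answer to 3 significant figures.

19300 kg/d

Mass balance at the limit: 4340·15.00 + 169.0·Cₑ = 4509·64 → Cₑ = 1322 mg/L.
169.0 L/s = 0.1690 m³/s. Load = 0.1690 m³/s × 1322 g/m³ × 86 400 s/d = 19310 kg/d.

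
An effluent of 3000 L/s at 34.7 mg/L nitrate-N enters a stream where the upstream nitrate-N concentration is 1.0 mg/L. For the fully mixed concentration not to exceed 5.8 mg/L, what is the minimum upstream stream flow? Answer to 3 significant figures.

18100 L/s

Set C_mix = 5.8: (Q·1.000 + 3000·34.70) / (Q + 3000) = 5.8
→ Q = 3000·(34.70 − 5.8)/(5.8 − 1.000) = 18060 L/s.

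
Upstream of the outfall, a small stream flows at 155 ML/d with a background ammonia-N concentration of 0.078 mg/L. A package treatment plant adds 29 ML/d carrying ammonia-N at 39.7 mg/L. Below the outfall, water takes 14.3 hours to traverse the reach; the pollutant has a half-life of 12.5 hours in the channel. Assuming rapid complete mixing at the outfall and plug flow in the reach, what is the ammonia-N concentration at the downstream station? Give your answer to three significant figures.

2.86 mg/L

Conservation of mass: C = (155.0·0.07800 + 29.00·39.70) / 184.0 = 1163/184.0 = 6.323 mg/L.
Half-life 12.5 h → k = ln 2 / 12.5 = 0.05545 h⁻¹ = 1.331 d⁻¹.
Applying C = C₀e^(−kt): 6.323 × 0.4525 = 2.861 mg/L.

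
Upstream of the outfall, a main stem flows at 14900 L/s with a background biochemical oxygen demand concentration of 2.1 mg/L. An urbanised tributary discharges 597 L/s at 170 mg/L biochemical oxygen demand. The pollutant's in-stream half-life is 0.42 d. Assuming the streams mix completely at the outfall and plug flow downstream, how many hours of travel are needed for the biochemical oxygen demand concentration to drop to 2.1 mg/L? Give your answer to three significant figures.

Mass balance: C = (14900·2.100 + 597.0·170.0) / 15500 = 132800/15500 = 8.568 mg/L.
Half-life 0.42 d → k = ln 2 / 0.42 = 1.650 d⁻¹.
8.568·exp(−k·t) = 2.1 → t = ln(8.568/2.1)/k = 73610 s = 20.45 h.

20.4 h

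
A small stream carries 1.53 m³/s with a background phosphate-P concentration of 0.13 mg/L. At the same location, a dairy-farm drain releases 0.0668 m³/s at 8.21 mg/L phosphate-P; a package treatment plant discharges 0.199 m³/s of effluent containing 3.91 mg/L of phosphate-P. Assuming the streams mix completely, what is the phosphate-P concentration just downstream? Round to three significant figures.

0.849 mg/L

Mixed concentration C = ΣQC/ΣQ = (1.530·0.1300 + 0.06680·8.210 + 0.1990·3.910) / 1.796 = 1.525/1.796 = 0.8494 mg/L.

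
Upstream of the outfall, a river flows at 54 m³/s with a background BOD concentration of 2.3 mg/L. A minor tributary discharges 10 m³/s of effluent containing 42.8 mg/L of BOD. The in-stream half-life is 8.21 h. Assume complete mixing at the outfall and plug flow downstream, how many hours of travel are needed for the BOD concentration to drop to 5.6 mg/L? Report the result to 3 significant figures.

Conservation of mass: C = (54.00·2.300 + 10.00·42.80) / 64.00 = 552.2/64.00 = 8.628 mg/L.
Half-life 8.21 h → k = ln 2 / 8.21 = 0.08443 h⁻¹ = 2.026 d⁻¹.
8.628·exp(−k·t) = 5.6 → t = ln(8.628/5.6)/k = 18430 s = 5.120 h.

5.12 h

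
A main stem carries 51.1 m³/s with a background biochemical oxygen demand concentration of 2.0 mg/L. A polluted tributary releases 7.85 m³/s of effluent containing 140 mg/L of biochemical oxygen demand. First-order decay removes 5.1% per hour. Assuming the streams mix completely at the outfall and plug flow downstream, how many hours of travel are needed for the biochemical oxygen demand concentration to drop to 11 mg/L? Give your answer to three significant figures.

11.8 h

Mixed concentration C = ΣQC/ΣQ = (51.10·2.000 + 7.850·140.0) / 58.95 = 1201/58.95 = 20.38 mg/L.
5.1%/h lost → k = −ln(1 − 0.051) = 0.05235 h⁻¹.
20.38·exp(−k·t) = 11 → t = ln(20.38/11)/k = 42400 s = 11.78 h.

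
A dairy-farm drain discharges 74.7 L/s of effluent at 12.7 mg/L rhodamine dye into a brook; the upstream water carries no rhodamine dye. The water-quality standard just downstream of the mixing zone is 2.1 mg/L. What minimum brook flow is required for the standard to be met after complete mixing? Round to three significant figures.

Set C_mix = 2.1: (Q·0 + 74.70·12.70) / (Q + 74.70) = 2.1
→ Q = 74.70·(12.70 − 2.1)/(2.1 − 0) = 377.1 L/s.

377 L/s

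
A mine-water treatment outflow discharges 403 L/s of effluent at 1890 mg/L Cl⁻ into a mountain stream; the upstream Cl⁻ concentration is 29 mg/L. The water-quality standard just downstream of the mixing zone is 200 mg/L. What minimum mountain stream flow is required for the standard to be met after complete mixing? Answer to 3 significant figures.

Set C_mix = 200: (Q·29.00 + 403.0·1890) / (Q + 403.0) = 200
→ Q = 403.0·(1890 − 200)/(200 − 29.00) = 3983 L/s.

3980 L/s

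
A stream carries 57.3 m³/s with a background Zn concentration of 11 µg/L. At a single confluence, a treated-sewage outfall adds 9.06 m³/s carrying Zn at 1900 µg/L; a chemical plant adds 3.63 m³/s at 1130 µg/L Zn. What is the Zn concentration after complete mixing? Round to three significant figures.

314 µg/L

Mass balance: C = (57.30·11.00 + 9.060·1900 + 3.630·1130) / 69.99 = 21950/69.99 = 313.6 µg/L.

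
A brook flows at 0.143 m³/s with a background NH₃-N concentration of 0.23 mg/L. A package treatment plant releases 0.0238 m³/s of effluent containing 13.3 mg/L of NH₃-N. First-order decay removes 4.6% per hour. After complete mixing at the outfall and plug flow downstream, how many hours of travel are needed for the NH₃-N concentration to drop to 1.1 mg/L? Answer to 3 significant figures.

13.7 h

Mass balance: C = (0.1430·0.2300 + 0.02380·13.30) / 0.1668 = 0.3494/0.1668 = 2.095 mg/L.
4.6%/h lost → k = −ln(1 − 0.046) = 0.04709 h⁻¹.
2.095·exp(−k·t) = 1.1 → t = ln(2.095/1.1)/k = 49250 s = 13.68 h.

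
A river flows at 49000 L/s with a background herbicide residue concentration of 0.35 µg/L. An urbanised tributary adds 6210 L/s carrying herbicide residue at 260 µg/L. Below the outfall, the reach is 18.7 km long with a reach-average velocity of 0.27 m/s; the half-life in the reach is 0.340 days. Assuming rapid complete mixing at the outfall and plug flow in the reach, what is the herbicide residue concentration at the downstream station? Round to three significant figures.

5.77 µg/L

Flow-weighted average: C = (49000·0.3500 + 6210·260.0) / 55210 = 1632000/55210 = 29.56 µg/L.
Travel time t = 18.7·1000 / 0.27 = 69260 s = 19.24 h.
Half-life 0.340 d → k = ln 2 / 0.340 = 2.039 d⁻¹.
Applying C = C₀e^(−kt): 29.56 × 0.1951 = 5.766 µg/L.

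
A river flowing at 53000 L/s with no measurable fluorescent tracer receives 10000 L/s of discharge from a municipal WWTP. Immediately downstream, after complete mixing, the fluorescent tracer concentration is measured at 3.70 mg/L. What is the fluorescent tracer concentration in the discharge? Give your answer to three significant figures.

Mass balance: 53000·0 + 10000·Cₑ = 63000·3.700
→ Cₑ = (63000·3.700 − 53000·0) / 10000 = 23.31 mg/L.

23.3 mg/L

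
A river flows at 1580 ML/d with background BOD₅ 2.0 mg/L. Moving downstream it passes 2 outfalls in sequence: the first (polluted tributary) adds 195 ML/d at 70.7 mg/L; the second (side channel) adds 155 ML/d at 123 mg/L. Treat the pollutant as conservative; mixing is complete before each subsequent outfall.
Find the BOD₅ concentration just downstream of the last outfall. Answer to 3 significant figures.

18.7 mg/L

After outfall 1: Q = 1580 + 195.0 = 1775 ML/d; C = (1580·2.000 + 195.0·70.70)/1775 = 9.547 mg/L.
After outfall 2: Q = 1775 + 155.0 = 1930 ML/d; C = (1775·9.547 + 155.0·123.0)/1930 = 18.66 mg/L.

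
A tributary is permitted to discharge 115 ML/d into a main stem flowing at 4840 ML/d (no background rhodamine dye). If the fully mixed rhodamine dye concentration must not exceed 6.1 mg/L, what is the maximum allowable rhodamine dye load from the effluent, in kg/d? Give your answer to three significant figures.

Mass balance at the limit: 4840·0 + 115.0·Cₑ = 4955·6.1 → Cₑ = 262.8 mg/L.
115.0 ML/d = 1.331 m³/s. Load = 1.331 m³/s × 262.8 g/m³ × 86 400 s/d = 30230 kg/d.

30200 kg/d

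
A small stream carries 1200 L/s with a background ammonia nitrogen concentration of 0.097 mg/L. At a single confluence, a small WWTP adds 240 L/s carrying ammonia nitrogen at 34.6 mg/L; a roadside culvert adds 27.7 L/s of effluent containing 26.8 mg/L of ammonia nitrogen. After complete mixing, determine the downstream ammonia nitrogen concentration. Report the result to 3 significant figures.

6.24 mg/L

Mixed concentration C = ΣQC/ΣQ = (1200·0.09700 + 240.0·34.60 + 27.70·26.80) / 1468 = 9163/1468 = 6.243 mg/L.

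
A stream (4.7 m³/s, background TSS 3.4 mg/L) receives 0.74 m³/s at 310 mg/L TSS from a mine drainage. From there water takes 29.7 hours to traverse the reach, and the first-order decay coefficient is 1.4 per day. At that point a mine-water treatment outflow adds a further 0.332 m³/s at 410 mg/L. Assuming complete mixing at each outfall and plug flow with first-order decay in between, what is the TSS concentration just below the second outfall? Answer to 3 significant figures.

After mixing, C = (4.700·3.400 + 0.7400·310.0) / 5.440 = 245.4/5.440 = 45.11 mg/L; combined flow 5.440 m³/s.
Applying C = C₀e^(−kt): 45.11 × 0.1768 = 7.977 mg/L.
Second outfall: C = (5.440·7.977 + 0.3320·410.0)/5.772 = 31.10 mg/L.

31.1 mg/L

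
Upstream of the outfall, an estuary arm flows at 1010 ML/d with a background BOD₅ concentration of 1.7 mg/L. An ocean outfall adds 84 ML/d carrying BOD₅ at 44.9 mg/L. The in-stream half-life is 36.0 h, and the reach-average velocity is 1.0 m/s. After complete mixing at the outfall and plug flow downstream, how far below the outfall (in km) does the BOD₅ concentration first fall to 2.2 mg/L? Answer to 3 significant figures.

154 km

Flow-weighted average: C = (1010·1.700 + 84.00·44.90) / 1094 = 5489/1094 = 5.017 mg/L.
Half-life 36.0 h → k = ln 2 / 36.0 = 0.01925 h⁻¹ = 0.4621 d⁻¹.
Set 5.017·exp(−k·t) = 2.2 → t = ln(5.017/2.2)/k = 154100 s = 42.82 h.
Distance = v·t = 1.0·154100 = 154100 m = 154.1 km.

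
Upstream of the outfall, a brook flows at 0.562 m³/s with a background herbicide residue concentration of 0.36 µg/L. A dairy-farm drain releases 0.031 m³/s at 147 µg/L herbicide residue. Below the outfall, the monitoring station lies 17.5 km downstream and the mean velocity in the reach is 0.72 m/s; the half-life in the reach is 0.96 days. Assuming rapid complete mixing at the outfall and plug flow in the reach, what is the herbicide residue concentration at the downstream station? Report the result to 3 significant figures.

6.55 µg/L

Conservation of mass: C = (0.5620·0.3600 + 0.03100·147.0) / 0.5930 = 4.759/0.5930 = 8.026 µg/L.
Travel time t = 17.5·1000 / 0.72 = 24310 s = 6.752 h.
Half-life 0.96 d → k = ln 2 / 0.96 = 0.7220 d⁻¹.
Applying C = C₀e^(−kt): 8.026 × 0.8162 = 6.551 µg/L.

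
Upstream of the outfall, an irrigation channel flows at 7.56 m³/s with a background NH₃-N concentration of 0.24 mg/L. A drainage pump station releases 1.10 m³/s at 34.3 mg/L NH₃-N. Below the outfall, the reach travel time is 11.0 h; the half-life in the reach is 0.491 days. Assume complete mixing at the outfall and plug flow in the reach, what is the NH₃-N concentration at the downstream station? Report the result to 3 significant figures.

2.39 mg/L

Mass balance: C = (7.560·0.2400 + 1.100·34.30) / 8.660 = 39.54/8.660 = 4.566 mg/L.
Half-life 0.491 d → k = ln 2 / 0.491 = 1.412 d⁻¹.
First-order decay: C = 4.566·exp(−k·t) = 4.566·0.5236 = 2.391 mg/L.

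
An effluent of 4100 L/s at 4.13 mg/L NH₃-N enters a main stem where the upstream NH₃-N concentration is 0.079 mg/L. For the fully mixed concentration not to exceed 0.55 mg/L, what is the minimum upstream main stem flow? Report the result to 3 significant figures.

31200 L/s

Set C_mix = 0.55: (Q·0.07900 + 4100·4.130) / (Q + 4100) = 0.55
→ Q = 4100·(4.130 − 0.55)/(0.55 − 0.07900) = 31160 L/s.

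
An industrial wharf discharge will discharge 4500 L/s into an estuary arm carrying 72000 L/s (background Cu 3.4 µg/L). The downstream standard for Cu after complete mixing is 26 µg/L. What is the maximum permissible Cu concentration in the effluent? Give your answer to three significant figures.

388 µg/L

At the limit, (Qr·Cr + Qe·Cₑ)/(Qr + Qe) = 26:
Cₑ = (76500·26 − 72000·3.400) / 4500 = 387.6 µg/L.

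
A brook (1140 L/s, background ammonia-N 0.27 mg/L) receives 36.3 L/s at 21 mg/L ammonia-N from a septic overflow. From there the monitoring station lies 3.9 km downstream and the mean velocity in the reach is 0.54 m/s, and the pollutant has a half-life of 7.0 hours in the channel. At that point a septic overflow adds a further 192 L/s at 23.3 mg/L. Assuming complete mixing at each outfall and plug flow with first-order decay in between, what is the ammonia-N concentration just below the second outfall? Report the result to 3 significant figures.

Conservation of mass: C = (1140·0.2700 + 36.30·21.00) / 1176 = 1070/1176 = 0.9097 mg/L; combined flow 1176 L/s.
Travel time t = 3.9·1000 / 0.54 = 7222 s = 2.006 h.
Half-life 7.0 h → k = ln 2 / 7.0 = 0.09902 h⁻¹ = 2.377 d⁻¹.
First-order decay: C = 0.9097·exp(−k·t) = 0.9097·0.8198 = 0.7458 mg/L.
Second outfall: C = (1176·0.7458 + 192.0·23.30)/1368 = 3.911 mg/L.

3.91 mg/L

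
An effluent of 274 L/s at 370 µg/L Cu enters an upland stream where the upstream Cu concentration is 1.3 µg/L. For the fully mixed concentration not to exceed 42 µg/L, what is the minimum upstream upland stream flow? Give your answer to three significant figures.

Set C_mix = 42: (Q·1.300 + 274.0·370.0) / (Q + 274.0) = 42
→ Q = 274.0·(370.0 − 42)/(42 − 1.300) = 2208 L/s.

2210 L/s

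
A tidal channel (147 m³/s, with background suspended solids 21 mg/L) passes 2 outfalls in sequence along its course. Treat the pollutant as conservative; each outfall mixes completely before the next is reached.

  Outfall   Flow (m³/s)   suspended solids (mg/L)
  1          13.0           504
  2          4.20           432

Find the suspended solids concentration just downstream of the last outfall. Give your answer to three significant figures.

69.8 mg/L

After outfall 1: Q = 147.0 + 13.00 = 160.0 m³/s; C = (147.0·21.00 + 13.00·504.0)/160.0 = 60.24 mg/L.
After outfall 2: Q = 160.0 + 4.200 = 164.2 m³/s; C = (160.0·60.24 + 4.200·432.0)/164.2 = 69.75 mg/L.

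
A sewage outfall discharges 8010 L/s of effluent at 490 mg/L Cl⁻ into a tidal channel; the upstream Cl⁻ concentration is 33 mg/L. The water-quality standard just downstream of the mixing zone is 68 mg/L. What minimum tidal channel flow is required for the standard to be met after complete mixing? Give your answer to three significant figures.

Set C_mix = 68: (Q·33.00 + 8010·490.0) / (Q + 8010) = 68
→ Q = 8010·(490.0 − 68)/(68 − 33.00) = 96580 L/s.

96600 L/s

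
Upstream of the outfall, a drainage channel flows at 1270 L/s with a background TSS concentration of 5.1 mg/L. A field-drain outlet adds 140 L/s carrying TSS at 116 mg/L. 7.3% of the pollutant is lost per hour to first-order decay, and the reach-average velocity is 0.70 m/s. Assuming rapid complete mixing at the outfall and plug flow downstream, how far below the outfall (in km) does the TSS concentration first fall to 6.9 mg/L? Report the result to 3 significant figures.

Flow-weighted average: C = (1270·5.100 + 140.0·116.0) / 1410 = 22720/1410 = 16.11 mg/L.
7.3%/h lost → k = −ln(1 − 0.073) = 0.07580 h⁻¹.
Set 16.11·exp(−k·t) = 6.9 → t = ln(16.11/6.9)/k = 40270 s = 11.19 h.
Distance = v·t = 0.70·40270 = 28190 m = 28.19 km.

28.2 km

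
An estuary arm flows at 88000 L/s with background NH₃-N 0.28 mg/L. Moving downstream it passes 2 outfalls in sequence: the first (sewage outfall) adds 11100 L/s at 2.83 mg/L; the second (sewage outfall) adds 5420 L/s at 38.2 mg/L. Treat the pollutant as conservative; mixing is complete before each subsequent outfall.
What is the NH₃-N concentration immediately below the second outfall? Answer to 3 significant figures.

2.52 mg/L

After outfall 1: Q = 88000 + 11100 = 99100 L/s; C = (88000·0.2800 + 11100·2.830)/99100 = 0.5656 mg/L.
After outfall 2: Q = 99100 + 5420 = 104500 L/s; C = (99100·0.5656 + 5420·38.20)/104500 = 2.517 mg/L.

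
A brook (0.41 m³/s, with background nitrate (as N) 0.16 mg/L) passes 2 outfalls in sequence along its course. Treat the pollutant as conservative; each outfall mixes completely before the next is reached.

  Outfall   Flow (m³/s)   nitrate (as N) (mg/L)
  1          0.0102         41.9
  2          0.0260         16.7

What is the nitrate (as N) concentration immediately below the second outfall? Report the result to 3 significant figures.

Below outfall 1: Q → 0.4202 m³/s, C = (0.4100·0.1600 + 0.01020·41.90)/0.4202 = 1.173 mg/L.
Below outfall 2: Q → 0.4462 m³/s, C = (0.4202·1.173 + 0.02600·16.70)/0.4462 = 2.078 mg/L.

2.08 mg/L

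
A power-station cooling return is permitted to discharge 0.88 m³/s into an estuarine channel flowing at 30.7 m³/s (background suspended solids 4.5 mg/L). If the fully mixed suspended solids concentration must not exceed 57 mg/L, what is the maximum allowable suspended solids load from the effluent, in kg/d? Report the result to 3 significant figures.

144000 kg/d

Mass balance at the limit: 30.70·4.500 + 0.8800·Cₑ = 31.58·57 → Cₑ = 1889 mg/L.
Load = 0.8800 m³/s × 1889 g/m³ × 86 400 s/d = 143600 kg/d.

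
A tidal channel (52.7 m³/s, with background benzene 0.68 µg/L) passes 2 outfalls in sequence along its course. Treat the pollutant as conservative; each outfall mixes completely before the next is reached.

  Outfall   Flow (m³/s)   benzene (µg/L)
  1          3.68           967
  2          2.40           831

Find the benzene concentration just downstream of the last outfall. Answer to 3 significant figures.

95.1 µg/L

Below outfall 1: Q → 56.38 m³/s, C = (52.70·0.6800 + 3.680·967.0)/56.38 = 63.75 µg/L.
Below outfall 2: Q → 58.78 m³/s, C = (56.38·63.75 + 2.400·831.0)/58.78 = 95.08 µg/L.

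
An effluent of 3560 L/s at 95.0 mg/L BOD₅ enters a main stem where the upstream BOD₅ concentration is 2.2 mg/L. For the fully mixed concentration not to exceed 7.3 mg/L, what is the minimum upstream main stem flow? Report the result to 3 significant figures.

61200 L/s

Set C_mix = 7.3: (Q·2.200 + 3560·95.00) / (Q + 3560) = 7.3
→ Q = 3560·(95.00 − 7.3)/(7.3 − 2.200) = 61220 L/s.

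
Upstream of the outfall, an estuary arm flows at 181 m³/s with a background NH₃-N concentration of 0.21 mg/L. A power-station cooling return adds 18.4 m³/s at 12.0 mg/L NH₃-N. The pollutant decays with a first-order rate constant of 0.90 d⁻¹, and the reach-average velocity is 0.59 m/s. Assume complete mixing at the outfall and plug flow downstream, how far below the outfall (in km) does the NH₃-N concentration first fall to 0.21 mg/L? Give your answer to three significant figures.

103 km

After mixing, C = (181.0·0.2100 + 18.40·12.00) / 199.4 = 258.8/199.4 = 1.298 mg/L.
Set 1.298·exp(−k·t) = 0.21 → t = ln(1.298/0.21)/k = 174900 s = 48.57 h.
Distance = v·t = 0.59·174900 = 103200 m = 103.2 km.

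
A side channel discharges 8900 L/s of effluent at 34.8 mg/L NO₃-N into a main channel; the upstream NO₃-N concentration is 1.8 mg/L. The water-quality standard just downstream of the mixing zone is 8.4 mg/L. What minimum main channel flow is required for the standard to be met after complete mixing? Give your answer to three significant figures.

35600 L/s

Set C_mix = 8.4: (Q·1.800 + 8900·34.80) / (Q + 8900) = 8.4
→ Q = 8900·(34.80 − 8.4)/(8.4 − 1.800) = 35600 L/s.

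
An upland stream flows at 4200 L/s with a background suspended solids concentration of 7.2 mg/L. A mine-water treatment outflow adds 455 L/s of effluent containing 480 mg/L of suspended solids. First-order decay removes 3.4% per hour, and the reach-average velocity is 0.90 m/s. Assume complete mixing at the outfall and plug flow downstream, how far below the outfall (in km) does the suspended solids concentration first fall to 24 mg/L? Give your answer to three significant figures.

Mass balance: C = (4200·7.200 + 455.0·480.0) / 4655 = 248600/4655 = 53.41 mg/L.
3.4%/h lost → k = −ln(1 − 0.034) = 0.03459 h⁻¹.
Set 53.41·exp(−k·t) = 24 → t = ln(53.41/24)/k = 83260 s = 23.13 h.
Distance = v·t = 0.90·83260 = 74930 m = 74.93 km.

74.9 km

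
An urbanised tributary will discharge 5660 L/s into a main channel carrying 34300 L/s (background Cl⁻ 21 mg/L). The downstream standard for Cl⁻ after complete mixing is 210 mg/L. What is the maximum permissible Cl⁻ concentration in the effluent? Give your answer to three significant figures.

At the limit, (Qr·Cr + Qe·Cₑ)/(Qr + Qe) = 210:
Cₑ = (39960·210 − 34300·21.00) / 5660 = 1355 mg/L.

1360 mg/L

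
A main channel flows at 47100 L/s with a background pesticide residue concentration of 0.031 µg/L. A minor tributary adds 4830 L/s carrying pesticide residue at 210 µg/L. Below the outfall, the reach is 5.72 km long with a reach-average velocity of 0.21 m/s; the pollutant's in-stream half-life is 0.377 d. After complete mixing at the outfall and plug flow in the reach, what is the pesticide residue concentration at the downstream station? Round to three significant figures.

Conservation of mass: C = (47100·0.03100 + 4830·210.0) / 51930 = 1016000/51930 = 19.56 µg/L.
Travel time t = 5.72·1000 / 0.21 = 27240 s = 7.566 h.
Half-life 0.377 d → k = ln 2 / 0.377 = 1.839 d⁻¹.
First-order decay: C = 19.56·exp(−k·t) = 19.56·0.5601 = 10.96 µg/L.

11.0 µg/L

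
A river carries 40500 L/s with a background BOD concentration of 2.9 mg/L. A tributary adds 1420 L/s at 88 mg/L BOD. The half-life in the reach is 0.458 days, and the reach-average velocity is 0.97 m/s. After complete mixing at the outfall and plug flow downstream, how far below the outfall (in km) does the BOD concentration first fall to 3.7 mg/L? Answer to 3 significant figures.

24.7 km

After mixing, C = (40500·2.900 + 1420·88.00) / 41920 = 242400/41920 = 5.783 mg/L.
Half-life 0.458 d → k = ln 2 / 0.458 = 1.513 d⁻¹.
Set 5.783·exp(−k·t) = 3.7 → t = ln(5.783/3.7)/k = 25490 s = 7.081 h.
Distance = v·t = 0.97·25490 = 24730 m = 24.73 km.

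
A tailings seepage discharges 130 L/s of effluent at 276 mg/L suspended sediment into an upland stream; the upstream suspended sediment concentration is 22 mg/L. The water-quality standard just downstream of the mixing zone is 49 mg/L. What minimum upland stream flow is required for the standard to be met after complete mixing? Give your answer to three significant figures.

1090 L/s

Set C_mix = 49: (Q·22.00 + 130.0·276.0) / (Q + 130.0) = 49
→ Q = 130.0·(276.0 − 49)/(49 − 22.00) = 1093 L/s.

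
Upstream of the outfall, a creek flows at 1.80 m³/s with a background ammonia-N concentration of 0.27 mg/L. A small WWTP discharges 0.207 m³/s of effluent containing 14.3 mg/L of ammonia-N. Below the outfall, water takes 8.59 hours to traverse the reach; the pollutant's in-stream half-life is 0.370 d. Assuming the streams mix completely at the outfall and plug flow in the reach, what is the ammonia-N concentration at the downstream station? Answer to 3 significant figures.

Conservation of mass: C = (1.800·0.2700 + 0.2070·14.30) / 2.007 = 3.446/2.007 = 1.717 mg/L.
Half-life 0.370 d → k = ln 2 / 0.370 = 1.873 d⁻¹.
Decay over the reach: 1.717·exp(−kt) = 1.717·0.5114 = 0.8782 mg/L.

0.878 mg/L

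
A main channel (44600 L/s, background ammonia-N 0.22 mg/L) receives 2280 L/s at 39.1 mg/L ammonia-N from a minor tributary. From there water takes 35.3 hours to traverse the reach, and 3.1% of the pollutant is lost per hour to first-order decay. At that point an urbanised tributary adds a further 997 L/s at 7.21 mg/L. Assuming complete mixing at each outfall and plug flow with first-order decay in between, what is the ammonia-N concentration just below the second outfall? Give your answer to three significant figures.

0.830 mg/L

Mass balance: C = (44600·0.2200 + 2280·39.10) / 46880 = 98960/46880 = 2.111 mg/L; combined flow 46880 L/s.
3.1%/h lost → k = −ln(1 − 0.031) = 0.03149 h⁻¹.
Applying C = C₀e^(−kt): 2.111 × 0.3290 = 0.6945 mg/L.
At the second outfall, C = (46880·0.6945 + 997.0·7.210) / (46880 + 997.0) = 0.8302 mg/L.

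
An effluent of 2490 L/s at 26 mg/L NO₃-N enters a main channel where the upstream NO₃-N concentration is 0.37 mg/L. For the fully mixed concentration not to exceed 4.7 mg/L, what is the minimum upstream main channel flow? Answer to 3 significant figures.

Set C_mix = 4.7: (Q·0.3700 + 2490·26.00) / (Q + 2490) = 4.7
→ Q = 2490·(26.00 − 4.7)/(4.7 − 0.3700) = 12250 L/s.

12200 L/s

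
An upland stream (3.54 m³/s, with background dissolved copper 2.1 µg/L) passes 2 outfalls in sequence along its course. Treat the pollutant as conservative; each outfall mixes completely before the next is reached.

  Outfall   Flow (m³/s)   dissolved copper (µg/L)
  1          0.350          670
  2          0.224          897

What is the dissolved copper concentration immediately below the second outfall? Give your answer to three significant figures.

108 µg/L

After outfall 1: Q = 3.540 + 0.3500 = 3.890 m³/s; C = (3.540·2.100 + 0.3500·670.0)/3.890 = 62.19 µg/L.
After outfall 2: Q = 3.890 + 0.2240 = 4.114 m³/s; C = (3.890·62.19 + 0.2240·897.0)/4.114 = 107.6 µg/L.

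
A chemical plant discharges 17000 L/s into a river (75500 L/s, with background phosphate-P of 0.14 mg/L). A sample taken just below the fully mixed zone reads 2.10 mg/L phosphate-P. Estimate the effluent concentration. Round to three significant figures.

10.8 mg/L

Mass balance: 75500·0.1400 + 17000·Cₑ = 92500·2.100
→ Cₑ = (92500·2.100 − 75500·0.1400) / 17000 = 10.80 mg/L.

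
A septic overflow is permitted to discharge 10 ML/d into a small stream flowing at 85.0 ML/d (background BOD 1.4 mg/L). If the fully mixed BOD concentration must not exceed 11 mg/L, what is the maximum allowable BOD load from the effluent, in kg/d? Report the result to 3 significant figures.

926 kg/d

Mass balance at the limit: 85.00·1.400 + 10.00·Cₑ = 95.00·11 → Cₑ = 92.60 mg/L.
10.00 ML/d = 0.1157 m³/s. Load = 0.1157 m³/s × 92.60 g/m³ × 86 400 s/d = 926.0 kg/d.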